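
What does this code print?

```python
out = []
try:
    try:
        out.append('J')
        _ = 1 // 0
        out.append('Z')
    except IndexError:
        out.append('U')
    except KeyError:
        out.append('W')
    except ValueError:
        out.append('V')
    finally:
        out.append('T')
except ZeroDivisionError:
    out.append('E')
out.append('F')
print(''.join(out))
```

Execution trace: 'J' (try body) → 'T' (finally) → 'E' (outer except ZeroDivisionError) → 'F' (after the try/except). Output: JTEF

Answer: JTEF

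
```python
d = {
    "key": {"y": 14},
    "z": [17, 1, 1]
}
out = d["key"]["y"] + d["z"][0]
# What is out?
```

Trace:
`d = { ...` → d = {'key': {'y': 14}, 'z': [17, 1, 1]}
`out = d["key"]["y"] + d["z"][0]` → out = 31
So out = 31

Answer: 31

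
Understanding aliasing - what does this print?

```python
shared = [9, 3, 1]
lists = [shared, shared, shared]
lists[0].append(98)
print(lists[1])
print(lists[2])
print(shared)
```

Key concept: list of same reference.
Step by step:
`shared = [9, 3, 1]` → shared = [9, 3, 1]
`lists = [shared, shared, shared]` → lists = [[9, 3, 1], [9, 3, 1], [9, 3, 1]]
`lists[0].append(98)` → shared = [9, 3, 1, 98]; lists = [[9, 3, 1, 98], [9, 3, 1, 98], [9, 3, 1, 98]]
`print(lists[1])` → prints [9, 3, 1, 98]
`print(lists[2])` → prints [9, 3, 1, 98]
`print(shared)` → prints [9, 3, 1, 98]

Answer:
[9, 3, 1, 98]
[9, 3, 1, 98]
[9, 3, 1, 98]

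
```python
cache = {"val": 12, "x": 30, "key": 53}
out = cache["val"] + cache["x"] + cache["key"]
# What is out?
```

Trace:
`cache = {"val": 12, "x": 30, "key": 53}` → cache = {'val': 12, 'x': 30, 'key': 53}
`out = cache["val"] + cache["x"] + cache["key"]` → out = 95
So out = 95

Answer: 95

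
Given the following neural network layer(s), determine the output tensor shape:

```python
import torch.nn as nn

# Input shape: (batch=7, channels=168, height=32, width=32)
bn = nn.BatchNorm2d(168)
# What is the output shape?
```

Input: (7, 168, 32, 32) -> Output: (7, 168, 32, 32)

Answer: (7, 168, 32, 32)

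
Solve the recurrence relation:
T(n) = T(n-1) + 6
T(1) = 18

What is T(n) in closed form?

Unrolling: T(n) = T(1) + 6·(n-1) = 18 + 6(n-1) = 6n + 12.

Answer: T(n) = 6n + 12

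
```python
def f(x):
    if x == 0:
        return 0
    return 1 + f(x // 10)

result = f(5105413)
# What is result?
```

Count of digits of 5105413: 7

Answer: 7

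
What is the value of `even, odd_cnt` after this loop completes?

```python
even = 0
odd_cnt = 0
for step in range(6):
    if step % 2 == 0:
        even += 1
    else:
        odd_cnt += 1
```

Count evens and odds in range(6)
`even, odd_cnt` takes the values: (0, 0) → (1, 0) → (1, 1) → (2, 1) → (2, 2) → (3, 2) → (3, 3)

Answer: 3, 3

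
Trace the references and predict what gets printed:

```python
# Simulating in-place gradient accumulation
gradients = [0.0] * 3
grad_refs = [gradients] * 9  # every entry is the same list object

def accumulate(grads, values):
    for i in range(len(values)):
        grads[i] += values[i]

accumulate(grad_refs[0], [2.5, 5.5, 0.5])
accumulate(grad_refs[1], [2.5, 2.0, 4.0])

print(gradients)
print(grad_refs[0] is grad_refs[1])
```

Key concept: gradient accumulation aliasing.
Step by step:
`gradients = [0.0] * 3` → gradients = [0.0, 0.0, 0.0]
`grad_refs = [gradients] * 9` → grad_refs = [[0.0, 0.0, 0.0], [0.0, 0.0, 0.0], [0.0, 0.0, 0.0], [0.0, 0.0, 0.0], [0.0, 0.0, 0.0], [0.0, 0.0, 0.0], [0.0, 0.0, 0.0], [0.0, 0.0, 0.0], [0.0, 0.0, 0.0]]
`accumulate(grad_refs[0], [2.5, 5.5, 0.5])` → gradients = [2.5, 5.5, 0.5]; grad_refs = [[2.5, 5.5, 0.5], [2.5, 5.5, 0.5], [2.5, 5.5, 0.5], [2.5, 5.5, 0.5], [2.5, 5.5, 0.5], [2.5, 5.5, 0.5], [2.5, 5.5, 0.5], [2.5, 5.5, 0.5], [2.5, 5.5, 0.5]]
`accumulate(grad_refs[1], [2.5, 2.0, 4.0])` → gradients = [5.0, 7.5, 4.5]; grad_refs = [[5.0, 7.5, 4.5], [5.0, 7.5, 4.5], [5.0, 7.5, 4.5], [5.0, 7.5, 4.5], [5.0, 7.5, 4.5], [5.0, 7.5, 4.5], [5.0, 7.5, 4.5], [5.0, 7.5, 4.5], [5.0, 7.5, 4.5]]
`print(gradients)` → prints [5.0, 7.5, 4.5]
`print(grad_refs[0] is grad_refs[1])` → prints True

Answer:
[5.0, 7.5, 4.5]
True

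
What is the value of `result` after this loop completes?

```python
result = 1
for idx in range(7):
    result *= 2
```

2^7 = 128
`result` takes the values: 1 → 2 → 4 → 8 → 16 → 32 → 64 → 128

Answer: 128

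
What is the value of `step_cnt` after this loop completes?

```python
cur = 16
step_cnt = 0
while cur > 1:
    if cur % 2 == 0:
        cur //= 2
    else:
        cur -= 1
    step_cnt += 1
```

Steps to reduce 16 to 1
`step_cnt` takes the values: 0 → 1 → 2 → 3 → 4

Answer: 4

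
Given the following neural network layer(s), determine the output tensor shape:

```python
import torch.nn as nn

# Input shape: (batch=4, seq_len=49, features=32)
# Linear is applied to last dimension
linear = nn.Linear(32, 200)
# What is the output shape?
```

Input: (4, 49, 32) -> Output: (4, 49, 200)

Answer: (4, 49, 200)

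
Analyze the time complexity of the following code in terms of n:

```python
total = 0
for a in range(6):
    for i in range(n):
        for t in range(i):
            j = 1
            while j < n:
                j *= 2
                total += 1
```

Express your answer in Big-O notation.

Each loop level contributes: 1 × n × n × log n. Multiplying the contributions gives O(n^2 log n).

Answer: O(n^2 log n)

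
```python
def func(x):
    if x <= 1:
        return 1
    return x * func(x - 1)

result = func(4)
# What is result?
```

func(4) = 4 * 3 * 2 * 1 = 24

Answer: 24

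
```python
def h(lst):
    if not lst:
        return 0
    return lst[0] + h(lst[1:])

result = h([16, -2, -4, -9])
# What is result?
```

16 + (-2) + (-4) + (-9) + 0 = 1

Answer: 1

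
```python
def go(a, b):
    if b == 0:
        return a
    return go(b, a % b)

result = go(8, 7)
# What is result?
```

go(8, 7) -> go(7, 1) -> go(1, 0) -> 1

Answer: 1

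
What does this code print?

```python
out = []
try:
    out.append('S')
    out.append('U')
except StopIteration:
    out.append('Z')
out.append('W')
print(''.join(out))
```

Execution trace: 'S' (try body) → 'U' (try body, no exception) → 'W' (after the try/except). Output: SUW

Answer: SUW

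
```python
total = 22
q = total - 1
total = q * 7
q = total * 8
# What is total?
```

Trace:
`total = 22` → total = 22
`q = total - 1` → q = 21
`total = q * 7` → total = 147
`q = total * 8` → q = 1176
So total = 147

Answer: 147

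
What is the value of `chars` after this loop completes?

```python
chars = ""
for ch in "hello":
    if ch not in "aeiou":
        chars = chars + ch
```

Remove vowels from 'hello'
`chars` takes the values: "" → "h" → "hl" → "hll"

Answer: "hll"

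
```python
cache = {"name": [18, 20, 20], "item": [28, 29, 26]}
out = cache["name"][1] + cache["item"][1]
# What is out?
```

Trace:
`cache = {"name": [18, 20, 20], "item": [28, 29, 26]}` → cache = {'name': [18, 20, 20], 'item': [28, 29, 26]}
`out = cache["name"][1] + cache["item"][1]` → out = 49
So out = 49

Answer: 49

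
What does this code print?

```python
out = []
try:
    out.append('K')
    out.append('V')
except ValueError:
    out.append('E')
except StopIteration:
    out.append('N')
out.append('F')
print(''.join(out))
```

Execution trace: 'K' (try body) → 'V' (try body, no exception) → 'F' (after the try/except). Output: KVF

Answer: KVF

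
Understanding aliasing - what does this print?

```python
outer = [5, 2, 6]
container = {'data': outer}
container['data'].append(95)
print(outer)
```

Key concept: dict holds reference to list.
Step by step:
`outer = [5, 2, 6]` → outer = [5, 2, 6]
`container = {'data': outer}` → container = {'data': [5, 2, 6]}
`container['data'].append(95)` → outer = [5, 2, 6, 95]; container = {'data': [5, 2, 6, 95]}
`print(outer)` → prints [5, 2, 6, 95]

Answer: [5, 2, 6, 95]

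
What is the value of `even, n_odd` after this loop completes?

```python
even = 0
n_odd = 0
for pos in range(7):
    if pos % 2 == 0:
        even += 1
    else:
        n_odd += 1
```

Count evens and odds in range(7)
`even, n_odd` takes the values: (0, 0) → (1, 0) → (1, 1) → (2, 1) → (2, 2) → (3, 2) → (3, 3) → (4, 3)

Answer: 4, 3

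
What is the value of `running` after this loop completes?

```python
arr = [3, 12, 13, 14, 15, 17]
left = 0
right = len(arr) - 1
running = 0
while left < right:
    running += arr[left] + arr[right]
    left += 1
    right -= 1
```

Sum of pairs from ends
`running` takes the values: 0 → 20 → 47 → 74

Answer: 74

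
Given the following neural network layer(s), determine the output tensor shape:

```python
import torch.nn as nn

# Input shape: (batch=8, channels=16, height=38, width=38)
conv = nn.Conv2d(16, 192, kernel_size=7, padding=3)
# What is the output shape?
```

Input: (8, 16, 38, 38) -> Output: (8, 192, 38, 38)

Answer: (8, 192, 38, 38)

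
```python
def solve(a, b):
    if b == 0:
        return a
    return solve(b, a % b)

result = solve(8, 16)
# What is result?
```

solve(8, 16) -> solve(16, 8) -> solve(8, 0) -> 8

Answer: 8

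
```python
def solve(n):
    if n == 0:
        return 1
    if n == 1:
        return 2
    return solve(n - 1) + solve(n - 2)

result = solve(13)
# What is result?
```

Build up from base cases: solve(0)=1, solve(1)=2, solve(2)=3, solve(3)=5, solve(4)=8, solve(5)=13, solve(6)=21, ..., solve(13)=610

Answer: 610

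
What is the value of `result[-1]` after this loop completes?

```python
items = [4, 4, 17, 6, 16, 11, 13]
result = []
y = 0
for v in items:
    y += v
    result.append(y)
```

Cumulative sum ends at 71
`result` takes the values: [] → [4] → [4, 8] → [4, 8, 25] → [4, 8, 25, 31] → [4, 8, 25, 31, 47] → [4, 8, 25, 31, 47, 58] → [4, 8, 25, 31, 47, 58, 71]
So `result[-1]` = 71

Answer: 71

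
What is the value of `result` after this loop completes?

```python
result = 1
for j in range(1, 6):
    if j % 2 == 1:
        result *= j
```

Product of odd numbers 1 to 5
`result` takes the values: 1 → 3 → 15

Answer: 15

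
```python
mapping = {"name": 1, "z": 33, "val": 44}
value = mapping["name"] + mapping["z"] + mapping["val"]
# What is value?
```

Trace:
`mapping = {"name": 1, "z": 33, "val": 44}` → mapping = {'name': 1, 'z': 33, 'val': 44}
`value = mapping["name"] + mapping["z"] + mapping["val"]` → value = 78
So value = 78

Answer: 78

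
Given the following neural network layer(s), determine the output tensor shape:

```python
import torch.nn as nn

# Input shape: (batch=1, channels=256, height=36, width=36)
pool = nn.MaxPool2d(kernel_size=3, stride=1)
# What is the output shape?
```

Input: (1, 256, 36, 36) -> Output: (1, 256, 34, 34)

Answer: (1, 256, 34, 34)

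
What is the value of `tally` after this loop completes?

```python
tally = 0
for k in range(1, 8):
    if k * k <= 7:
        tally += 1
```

Count numbers where k² ≤ 7
`tally` takes the values: 0 → 1 → 2

Answer: 2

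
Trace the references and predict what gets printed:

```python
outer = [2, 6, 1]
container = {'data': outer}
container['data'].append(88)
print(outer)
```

Key concept: dict holds reference to list.
Step by step:
`outer = [2, 6, 1]` → outer = [2, 6, 1]
`container = {'data': outer}` → container = {'data': [2, 6, 1]}
`container['data'].append(88)` → outer = [2, 6, 1, 88]; container = {'data': [2, 6, 1, 88]}
`print(outer)` → prints [2, 6, 1, 88]

Answer: [2, 6, 1, 88]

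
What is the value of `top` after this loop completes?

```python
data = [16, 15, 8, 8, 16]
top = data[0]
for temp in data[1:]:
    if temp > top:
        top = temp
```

Maximum of [16, 15, 8, 8, 16]
`top` takes the values: 16

Answer: 16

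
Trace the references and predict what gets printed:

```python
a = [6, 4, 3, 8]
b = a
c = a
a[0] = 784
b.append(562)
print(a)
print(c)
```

Key concept: multiple aliases.
Step by step:
`a = [6, 4, 3, 8]` → a = [6, 4, 3, 8]
`b = a` → b = [6, 4, 3, 8] (same object as a)
`c = a` → c = [6, 4, 3, 8] (same object as a, b)
`a[0] = 784` → a = [784, 4, 3, 8] (same object as b, c); b = [784, 4, 3, 8] (same object as a, c); c = [784, 4, 3, 8] (same object as a, b)
`b.append(562)` → a = [784, 4, 3, 8, 562] (same object as b, c); b = [784, 4, 3, 8, 562] (same object as a, c); c = [784, 4, 3, 8, 562] (same object as a, b)
`print(a)` → prints [784, 4, 3, 8, 562]
`print(c)` → prints [784, 4, 3, 8, 562]

Answer:
[784, 4, 3, 8, 562]
[784, 4, 3, 8, 562]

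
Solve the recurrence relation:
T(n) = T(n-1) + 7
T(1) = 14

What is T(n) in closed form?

Unrolling: T(n) = T(1) + 7·(n-1) = 14 + 7(n-1) = 7n + 7.

Answer: T(n) = 7n + 7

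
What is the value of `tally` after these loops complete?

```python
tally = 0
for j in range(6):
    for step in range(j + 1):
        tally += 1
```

Triangle: 1 + 2 + ... + 6
`tally` takes the values: 0 → 1 → 2 → 3 → 4 → 5 → 6 → 7 → 8 → 9 → 10 → 11 → 12 → 13 → 14 → 15 → 16 → 17 → 18 → 19 → 20 → 21

Answer: 21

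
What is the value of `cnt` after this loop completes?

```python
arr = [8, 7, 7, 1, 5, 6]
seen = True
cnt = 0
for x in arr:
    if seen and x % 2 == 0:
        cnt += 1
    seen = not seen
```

Count even values at even positions
`cnt` takes the values: 0 → 1

Answer: 1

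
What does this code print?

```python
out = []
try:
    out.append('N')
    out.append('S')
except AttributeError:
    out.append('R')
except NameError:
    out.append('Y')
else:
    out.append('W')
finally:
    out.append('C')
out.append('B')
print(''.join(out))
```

Execution trace: 'N' (try body) → 'S' (try body, no exception) → 'W' (else) → 'C' (finally) → 'B' (after the try/except). Output: NSWCB

Answer: NSWCB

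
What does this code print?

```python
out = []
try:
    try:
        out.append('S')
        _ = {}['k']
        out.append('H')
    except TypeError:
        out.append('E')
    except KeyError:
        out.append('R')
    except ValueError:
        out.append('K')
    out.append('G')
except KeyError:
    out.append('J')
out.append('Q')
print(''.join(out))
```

Execution trace: 'S' (inner try body) → 'R' (inner except KeyError) → 'G' (try body, no exception) → 'Q' (after the try/except). Output: SRGQ

Answer: SRGQ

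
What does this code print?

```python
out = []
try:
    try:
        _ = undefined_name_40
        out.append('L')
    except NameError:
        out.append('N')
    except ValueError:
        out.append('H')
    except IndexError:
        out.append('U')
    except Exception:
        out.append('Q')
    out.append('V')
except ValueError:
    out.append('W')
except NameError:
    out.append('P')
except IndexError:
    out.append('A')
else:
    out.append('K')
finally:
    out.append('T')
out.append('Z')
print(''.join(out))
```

Execution trace: 'N' (inner except NameError) → 'V' (try body, no exception) → 'K' (else) → 'T' (finally) → 'Z' (after the try/except). Output: NVKTZ

Answer: NVKTZ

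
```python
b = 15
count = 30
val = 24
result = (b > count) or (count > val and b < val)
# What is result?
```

Trace:
`b = 15` → b = 15
`count = 30` → count = 30
`val = 24` → val = 24
`result = (b > count) or (count > val and b < val)` → result = True
So result = True

Answer: True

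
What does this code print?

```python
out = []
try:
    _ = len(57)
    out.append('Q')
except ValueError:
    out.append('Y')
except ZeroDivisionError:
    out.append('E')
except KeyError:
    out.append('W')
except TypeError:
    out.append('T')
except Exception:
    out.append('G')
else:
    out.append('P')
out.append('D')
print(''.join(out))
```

Execution trace: 'T' (except TypeError) → 'D' (after the try/except). Output: TD

Answer: TD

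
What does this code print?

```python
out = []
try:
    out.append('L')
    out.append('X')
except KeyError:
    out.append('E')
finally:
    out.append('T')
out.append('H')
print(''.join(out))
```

Execution trace: 'L' (try body) → 'X' (try body, no exception) → 'T' (finally) → 'H' (after the try/except). Output: LXTH

Answer: LXTH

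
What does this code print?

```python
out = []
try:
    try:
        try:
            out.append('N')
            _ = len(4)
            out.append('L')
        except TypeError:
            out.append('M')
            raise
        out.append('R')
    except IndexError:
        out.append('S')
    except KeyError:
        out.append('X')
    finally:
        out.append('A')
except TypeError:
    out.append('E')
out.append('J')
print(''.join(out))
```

Execution trace: 'N' (inner try body) → 'M' (inner except TypeError) → 'A' (finally) → 'E' (outer except TypeError) → 'J' (after the try/except). Output: NMAEJ

Answer: NMAEJ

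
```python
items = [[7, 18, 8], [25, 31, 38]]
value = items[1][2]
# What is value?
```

Trace:
`items = [[7, 18, 8], [25, 31, 38]]` → items = [[7, 18, 8], [25, 31, 38]]
`value = items[1][2]` → value = 38
So value = 38

Answer: 38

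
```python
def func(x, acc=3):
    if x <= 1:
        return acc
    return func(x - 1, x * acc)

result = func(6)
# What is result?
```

Accumulator trace (n, acc): (6, 3) -> (5, 18) -> (4, 90) -> (3, 360) -> (2, 1080) -> (1, 2160) -> return 2160

Answer: 2160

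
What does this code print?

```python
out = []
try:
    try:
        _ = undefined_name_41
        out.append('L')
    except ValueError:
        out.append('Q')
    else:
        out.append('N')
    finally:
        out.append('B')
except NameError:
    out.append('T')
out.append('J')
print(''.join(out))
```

Execution trace: 'B' (finally) → 'T' (outer except NameError) → 'J' (after the try/except). Output: BTJ

Answer: BTJ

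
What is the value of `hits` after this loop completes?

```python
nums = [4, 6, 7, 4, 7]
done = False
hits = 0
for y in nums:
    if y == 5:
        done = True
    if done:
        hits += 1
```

Count elements after first 5 in [4, 6, 7, 4, 7]
`hits` takes the values: 0

Answer: 0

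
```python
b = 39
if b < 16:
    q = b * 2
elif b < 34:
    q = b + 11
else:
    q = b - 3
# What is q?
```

Trace:
`b = 39` → b = 39
`if b < 16: ...` → b < 16 is False, b < 34 is False, take else branch → q = 36
So q = 36

Answer: 36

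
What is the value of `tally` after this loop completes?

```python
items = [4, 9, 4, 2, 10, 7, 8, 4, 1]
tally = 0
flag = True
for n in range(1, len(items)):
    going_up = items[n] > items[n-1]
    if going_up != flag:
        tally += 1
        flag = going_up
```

Count direction changes in [4, 9, 4, 2, 10, 7, 8, 4, 1]
`tally` takes the values: 0 → 1 → 2 → 3 → 4 → 5

Answer: 5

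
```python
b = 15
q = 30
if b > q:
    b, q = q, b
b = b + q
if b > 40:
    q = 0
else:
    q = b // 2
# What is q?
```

Trace:
`b = 15` → b = 15
`q = 30` → q = 30
`if b > q: ...` → b > q is False → no variable changes
`b = b + q` → b = 45
`if b > 40: ...` → b > 40 is True → q = 0
So q = 0

Answer: 0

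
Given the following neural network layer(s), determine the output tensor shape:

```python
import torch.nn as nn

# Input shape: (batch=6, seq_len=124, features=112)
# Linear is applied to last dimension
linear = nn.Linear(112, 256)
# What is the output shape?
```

Input: (6, 124, 112) -> Output: (6, 124, 256)

Answer: (6, 124, 256)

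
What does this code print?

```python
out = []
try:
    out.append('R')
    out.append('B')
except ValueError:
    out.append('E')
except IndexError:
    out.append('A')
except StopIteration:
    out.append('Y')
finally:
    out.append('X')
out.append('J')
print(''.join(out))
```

Execution trace: 'R' (try body) → 'B' (try body, no exception) → 'X' (finally) → 'J' (after the try/except). Output: RBXJ

Answer: RBXJ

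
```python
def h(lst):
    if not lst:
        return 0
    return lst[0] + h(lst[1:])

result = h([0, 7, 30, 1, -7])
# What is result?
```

0 + 7 + 30 + 1 + (-7) + 0 = 31

Answer: 31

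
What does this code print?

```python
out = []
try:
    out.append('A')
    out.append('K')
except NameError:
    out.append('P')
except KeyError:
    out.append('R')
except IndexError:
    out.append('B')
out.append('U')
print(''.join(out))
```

Execution trace: 'A' (try body) → 'K' (try body, no exception) → 'U' (after the try/except). Output: AKU

Answer: AKU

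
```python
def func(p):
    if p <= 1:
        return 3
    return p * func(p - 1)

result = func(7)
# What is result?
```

func(7) = 7 * 6 * 5 * 4 * 3 * 2 * 3 = 15120

Answer: 15120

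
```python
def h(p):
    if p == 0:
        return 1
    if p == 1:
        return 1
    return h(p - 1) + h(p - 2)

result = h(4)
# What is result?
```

Build up from base cases: h(0)=1, h(1)=1, h(2)=2, h(3)=3, h(4)=5

Answer: 5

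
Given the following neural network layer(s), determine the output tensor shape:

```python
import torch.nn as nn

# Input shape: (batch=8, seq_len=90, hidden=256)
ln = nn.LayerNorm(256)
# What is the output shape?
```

Input: (8, 90, 256) -> Output: (8, 90, 256)

Answer: (8, 90, 256)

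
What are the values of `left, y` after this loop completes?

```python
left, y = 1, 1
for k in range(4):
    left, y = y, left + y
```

Fibonacci: after 4 iterations
`left, y` takes the values: (1, 1) → (1, 2) → (2, 3) → (3, 5) → (5, 8)

Answer: 5, 8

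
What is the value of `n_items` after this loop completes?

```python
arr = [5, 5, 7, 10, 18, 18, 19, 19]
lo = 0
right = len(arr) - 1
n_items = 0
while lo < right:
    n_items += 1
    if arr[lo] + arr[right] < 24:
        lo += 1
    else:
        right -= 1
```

Steps to find pair summing to 24
`n_items` takes the values: 0 → 1 → 2 → 3 → 4 → 5 → 6 → 7

Answer: 7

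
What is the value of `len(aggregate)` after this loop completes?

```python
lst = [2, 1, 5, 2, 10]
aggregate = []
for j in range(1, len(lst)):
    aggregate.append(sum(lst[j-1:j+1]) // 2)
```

Number of 2-element averages
`aggregate` takes the values: [] → [1] → [1, 3] → [1, 3, 3] → [1, 3, 3, 6]
So `len(aggregate)` = 4

Answer: 4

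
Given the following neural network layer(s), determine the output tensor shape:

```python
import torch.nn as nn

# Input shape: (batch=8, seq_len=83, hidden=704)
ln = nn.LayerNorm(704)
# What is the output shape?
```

Input: (8, 83, 704) -> Output: (8, 83, 704)

Answer: (8, 83, 704)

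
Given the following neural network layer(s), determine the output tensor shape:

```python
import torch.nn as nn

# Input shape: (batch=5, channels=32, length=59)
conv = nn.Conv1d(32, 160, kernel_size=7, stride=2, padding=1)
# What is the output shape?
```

Input: (5, 32, 59) -> Output: (5, 160, 28)

Answer: (5, 160, 28)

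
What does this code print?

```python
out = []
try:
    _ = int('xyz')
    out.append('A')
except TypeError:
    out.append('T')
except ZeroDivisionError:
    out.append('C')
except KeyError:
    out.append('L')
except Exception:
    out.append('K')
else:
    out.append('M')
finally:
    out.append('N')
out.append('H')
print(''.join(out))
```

Execution trace: 'K' (except Exception) → 'N' (finally) → 'H' (after the try/except). Output: KNH

Answer: KNH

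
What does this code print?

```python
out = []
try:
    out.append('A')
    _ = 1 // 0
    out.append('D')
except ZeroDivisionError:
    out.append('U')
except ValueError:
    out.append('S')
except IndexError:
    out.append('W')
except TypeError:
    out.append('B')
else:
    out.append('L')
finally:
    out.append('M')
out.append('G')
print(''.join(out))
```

Execution trace: 'A' (try body) → 'U' (except ZeroDivisionError) → 'M' (finally) → 'G' (after the try/except). Output: AUMG

Answer: AUMG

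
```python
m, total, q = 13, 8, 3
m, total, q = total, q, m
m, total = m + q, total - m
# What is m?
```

Trace:
`m, total, q = 13, 8, 3` → m = 13; total = 8; q = 3
`m, total, q = total, q, m` → m = 8; total = 3; q = 13
`m, total = m + q, total - m` → m = 21; total = -5
So m = 21

Answer: 21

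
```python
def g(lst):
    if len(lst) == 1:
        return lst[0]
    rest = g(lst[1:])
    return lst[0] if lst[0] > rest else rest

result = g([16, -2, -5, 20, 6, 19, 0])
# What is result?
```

Recursive max over [16, -2, -5, 20, 6, 19, 0] = 20

Answer: 20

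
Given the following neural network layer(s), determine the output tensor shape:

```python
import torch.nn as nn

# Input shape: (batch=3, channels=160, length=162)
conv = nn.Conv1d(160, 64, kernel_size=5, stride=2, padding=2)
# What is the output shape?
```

Input: (3, 160, 162) -> Output: (3, 64, 81)

Answer: (3, 64, 81)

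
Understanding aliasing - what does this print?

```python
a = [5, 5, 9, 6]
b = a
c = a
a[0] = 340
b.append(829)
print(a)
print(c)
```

Key concept: multiple aliases.
Step by step:
`a = [5, 5, 9, 6]` → a = [5, 5, 9, 6]
`b = a` → b = [5, 5, 9, 6] (same object as a)
`c = a` → c = [5, 5, 9, 6] (same object as a, b)
`a[0] = 340` → a = [340, 5, 9, 6] (same object as b, c); b = [340, 5, 9, 6] (same object as a, c); c = [340, 5, 9, 6] (same object as a, b)
`b.append(829)` → a = [340, 5, 9, 6, 829] (same object as b, c); b = [340, 5, 9, 6, 829] (same object as a, c); c = [340, 5, 9, 6, 829] (same object as a, b)
`print(a)` → prints [340, 5, 9, 6, 829]
`print(c)` → prints [340, 5, 9, 6, 829]

Answer:
[340, 5, 9, 6, 829]
[340, 5, 9, 6, 829]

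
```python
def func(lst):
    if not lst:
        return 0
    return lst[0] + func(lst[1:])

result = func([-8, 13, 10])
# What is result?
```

(-8) + 13 + 10 + 0 = 15

Answer: 15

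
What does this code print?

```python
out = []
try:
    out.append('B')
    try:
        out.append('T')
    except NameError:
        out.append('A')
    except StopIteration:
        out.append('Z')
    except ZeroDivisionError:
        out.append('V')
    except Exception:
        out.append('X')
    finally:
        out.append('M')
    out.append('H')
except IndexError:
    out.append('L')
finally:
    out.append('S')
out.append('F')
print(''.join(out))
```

Execution trace: 'B' (try body) → 'T' (inner try body, no exception) → 'M' (inner finally) → 'H' (try body, no exception) → 'S' (finally) → 'F' (after the try/except). Output: BTMHSF

Answer: BTMHSF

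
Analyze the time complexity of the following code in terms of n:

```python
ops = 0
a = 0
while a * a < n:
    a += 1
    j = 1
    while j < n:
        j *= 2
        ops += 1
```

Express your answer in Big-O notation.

Each loop level contributes: √n × log n. Multiplying the contributions gives O(√n log n).

Answer: O(√n log n)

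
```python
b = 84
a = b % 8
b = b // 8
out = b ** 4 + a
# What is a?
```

Trace:
`b = 84` → b = 84
`a = b % 8` → a = 4
`b = b // 8` → b = 10
`out = b ** 4 + a` → out = 10004
So a = 4

Answer: 4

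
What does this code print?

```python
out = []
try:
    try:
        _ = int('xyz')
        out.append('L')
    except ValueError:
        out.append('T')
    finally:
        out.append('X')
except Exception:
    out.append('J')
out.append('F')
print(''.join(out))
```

Execution trace: 'T' (inner except ValueError) → 'X' (inner finally) → 'F' (after the try/except). Output: TXF

Answer: TXF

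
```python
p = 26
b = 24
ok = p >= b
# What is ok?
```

Trace:
`p = 26` → p = 26
`b = 24` → b = 24
`ok = p >= b` → ok = True
So ok = True

Answer: True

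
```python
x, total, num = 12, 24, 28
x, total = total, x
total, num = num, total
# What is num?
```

Trace:
`x, total, num = 12, 24, 28` → x = 12; total = 24; num = 28
`x, total = total, x` → x = 24; total = 12
`total, num = num, total` → total = 28; num = 12
So num = 12

Answer: 12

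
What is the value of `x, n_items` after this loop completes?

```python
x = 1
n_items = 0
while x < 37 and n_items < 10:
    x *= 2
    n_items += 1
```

Double until >= 37 or 10 iterations
`x, n_items` takes the values: (1, 0) → (2, 0) → (2, 1) → (4, 1) → (4, 2) → (8, 2) → (8, 3) → (16, 3) → (16, 4) → (32, 4) → (32, 5) → (64, 5) → (64, 6)

Answer: 64, 6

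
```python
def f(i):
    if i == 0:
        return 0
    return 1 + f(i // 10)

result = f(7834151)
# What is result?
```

Count of digits of 7834151: 7

Answer: 7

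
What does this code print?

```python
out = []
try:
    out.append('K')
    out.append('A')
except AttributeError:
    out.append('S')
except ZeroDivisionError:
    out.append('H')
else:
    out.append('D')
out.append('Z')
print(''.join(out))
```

Execution trace: 'K' (try body) → 'A' (try body, no exception) → 'D' (else) → 'Z' (after the try/except). Output: KADZ

Answer: KADZ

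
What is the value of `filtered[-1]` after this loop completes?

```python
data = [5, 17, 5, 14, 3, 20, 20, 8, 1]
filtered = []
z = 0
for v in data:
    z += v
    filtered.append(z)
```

Cumulative sum ends at 93
`filtered` takes the values: [] → [5] → [5, 22] → [5, 22, 27] → [5, 22, 27, 41] → [5, 22, 27, 41, 44] → [5, 22, 27, 41, 44, 64] → [5, 22, 27, 41, 44, 64, 84] → [5, 22, 27, 41, 44, 64, 84, 92] → [5, 22, 27, 41, 44, 64, 84, 92, 93]
So `filtered[-1]` = 93

Answer: 93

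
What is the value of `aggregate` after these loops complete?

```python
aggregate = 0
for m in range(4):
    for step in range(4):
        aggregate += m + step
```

Sum of all m+step for m,step in 4x4
`aggregate` takes the values: 0 → 1 → 3 → 6 → 7 → 9 → 12 → 16 → 18 → 21 → 25 → 30 → 33 → 37 → 42 → 48

Answer: 48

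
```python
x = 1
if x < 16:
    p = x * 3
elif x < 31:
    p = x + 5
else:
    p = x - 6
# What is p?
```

Trace:
`x = 1` → x = 1
`if x < 16: ...` → x < 16 is True → p = 3
So p = 3

Answer: 3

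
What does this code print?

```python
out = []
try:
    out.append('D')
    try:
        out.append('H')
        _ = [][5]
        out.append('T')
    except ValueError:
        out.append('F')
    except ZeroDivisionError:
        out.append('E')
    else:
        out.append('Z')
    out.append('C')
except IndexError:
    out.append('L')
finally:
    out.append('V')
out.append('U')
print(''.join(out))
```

Execution trace: 'D' (try body) → 'H' (inner try body) → 'L' (except IndexError) → 'V' (finally) → 'U' (after the try/except). Output: DHLVU

Answer: DHLVU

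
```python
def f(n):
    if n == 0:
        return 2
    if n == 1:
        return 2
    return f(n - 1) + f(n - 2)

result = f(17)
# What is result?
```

Build up from base cases: f(0)=2, f(1)=2, f(2)=4, f(3)=6, f(4)=10, f(5)=16, f(6)=26, ..., f(17)=5168

Answer: 5168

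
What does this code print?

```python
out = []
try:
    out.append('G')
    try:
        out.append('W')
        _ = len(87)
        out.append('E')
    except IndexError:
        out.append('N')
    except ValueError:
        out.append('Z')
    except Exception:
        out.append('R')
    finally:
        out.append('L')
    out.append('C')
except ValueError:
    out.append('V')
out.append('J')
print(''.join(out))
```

Execution trace: 'G' (try body) → 'W' (inner try body) → 'R' (inner except Exception) → 'L' (inner finally) → 'C' (try body, no exception) → 'J' (after the try/except). Output: GWRLCJ

Answer: GWRLCJ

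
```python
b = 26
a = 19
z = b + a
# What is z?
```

Trace:
`b = 26` → b = 26
`a = 19` → a = 19
`z = b + a` → z = 45
So z = 45

Answer: 45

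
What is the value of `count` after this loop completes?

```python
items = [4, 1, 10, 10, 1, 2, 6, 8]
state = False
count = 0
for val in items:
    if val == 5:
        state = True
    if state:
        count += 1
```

Count elements after first 5 in [4, 1, 10, 10, 1, 2, 6, 8]
`count` takes the values: 0

Answer: 0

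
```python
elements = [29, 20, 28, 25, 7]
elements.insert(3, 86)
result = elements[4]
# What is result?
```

Trace:
`elements = [29, 20, 28, 25, 7]` → elements = [29, 20, 28, 25, 7]
`elements.insert(3, 86)` → elements = [29, 20, 28, 86, 25, 7]
`result = elements[4]` → result = 25
So result = 25

Answer: 25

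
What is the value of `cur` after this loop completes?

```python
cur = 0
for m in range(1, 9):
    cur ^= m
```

XOR of 1 to 8
`cur` takes the values: 0 → 1 → 3 → 0 → 4 → 1 → 7 → 0 → 8

Answer: 8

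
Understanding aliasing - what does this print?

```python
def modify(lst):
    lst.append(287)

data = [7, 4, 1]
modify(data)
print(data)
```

Key concept: function modifies passed list.
Step by step:
`data = [7, 4, 1]` → data = [7, 4, 1]
`modify(data)` → data = [7, 4, 1, 287]
`print(data)` → prints [7, 4, 1, 287]

Answer: [7, 4, 1, 287]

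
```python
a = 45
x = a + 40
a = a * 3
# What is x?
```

Trace:
`a = 45` → a = 45
`x = a + 40` → x = 85
`a = a * 3` → a = 135
So x = 85

Answer: 85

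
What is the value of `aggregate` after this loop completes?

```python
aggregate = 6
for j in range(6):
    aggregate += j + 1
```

Start at 6, add 1 to 6 = 27
`aggregate` takes the values: 6 → 7 → 9 → 12 → 16 → 21 → 27

Answer: 27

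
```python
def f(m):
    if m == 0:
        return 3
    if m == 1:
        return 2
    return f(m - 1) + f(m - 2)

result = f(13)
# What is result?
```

Build up from base cases: f(0)=3, f(1)=2, f(2)=5, f(3)=7, f(4)=12, f(5)=19, f(6)=31, ..., f(13)=898

Answer: 898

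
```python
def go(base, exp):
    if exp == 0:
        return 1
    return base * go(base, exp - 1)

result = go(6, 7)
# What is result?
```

go(6, 7) = 6 * 6 * 6 * 6 * 6 * 6 * 6 = 279936

Answer: 279936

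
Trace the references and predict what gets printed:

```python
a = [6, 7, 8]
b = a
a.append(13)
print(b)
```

Key concept: basic list aliasing.
Step by step:
`a = [6, 7, 8]` → a = [6, 7, 8]
`b = a` → b = [6, 7, 8] (same object as a)
`a.append(13)` → a = [6, 7, 8, 13] (same object as b); b = [6, 7, 8, 13] (same object as a)
`print(b)` → prints [6, 7, 8, 13]

Answer: [6, 7, 8, 13]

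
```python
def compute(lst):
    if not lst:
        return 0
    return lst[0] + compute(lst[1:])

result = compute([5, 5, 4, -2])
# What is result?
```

5 + 5 + 4 + (-2) + 0 = 12

Answer: 12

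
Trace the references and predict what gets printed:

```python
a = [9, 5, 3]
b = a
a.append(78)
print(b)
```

Key concept: basic list aliasing.
Step by step:
`a = [9, 5, 3]` → a = [9, 5, 3]
`b = a` → b = [9, 5, 3] (same object as a)
`a.append(78)` → a = [9, 5, 3, 78] (same object as b); b = [9, 5, 3, 78] (same object as a)
`print(b)` → prints [9, 5, 3, 78]

Answer: [9, 5, 3, 78]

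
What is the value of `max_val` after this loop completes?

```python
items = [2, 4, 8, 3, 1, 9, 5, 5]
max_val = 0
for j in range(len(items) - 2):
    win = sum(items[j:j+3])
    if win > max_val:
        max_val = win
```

Max sum of 3-element window in [2, 4, 8, 3, 1, 9, 5, 5]
`max_val` takes the values: 0 → 14 → 15 → 19

Answer: 19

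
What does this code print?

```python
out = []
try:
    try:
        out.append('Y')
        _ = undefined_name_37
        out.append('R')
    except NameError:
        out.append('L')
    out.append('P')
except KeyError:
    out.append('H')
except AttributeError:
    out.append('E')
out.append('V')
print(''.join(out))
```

Execution trace: 'Y' (inner try body) → 'L' (inner except NameError) → 'P' (try body, no exception) → 'V' (after the try/except). Output: YLPV

Answer: YLPV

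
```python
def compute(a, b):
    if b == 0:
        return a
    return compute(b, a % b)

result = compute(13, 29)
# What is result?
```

compute(13, 29) -> compute(29, 13) -> compute(13, 3) -> compute(3, 1) -> compute(1, 0) -> 1

Answer: 1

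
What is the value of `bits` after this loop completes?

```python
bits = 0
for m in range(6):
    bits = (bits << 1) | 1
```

Build 6 consecutive 1-bits: 0b111111
`bits` takes the values: 0 → 1 → 3 → 7 → 15 → 31 → 63

Answer: 63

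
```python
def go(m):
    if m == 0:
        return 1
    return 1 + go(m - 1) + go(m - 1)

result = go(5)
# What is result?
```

go(m) = 1 + 2·go(m-1), go(0)=1. Closed form: (1+1)·2^5 - 1 = 63.

Answer: 63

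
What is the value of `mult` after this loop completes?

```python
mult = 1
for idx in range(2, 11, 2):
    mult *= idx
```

Product of even numbers 2 to 10
`mult` takes the values: 1 → 2 → 8 → 48 → 384 → 3840

Answer: 3840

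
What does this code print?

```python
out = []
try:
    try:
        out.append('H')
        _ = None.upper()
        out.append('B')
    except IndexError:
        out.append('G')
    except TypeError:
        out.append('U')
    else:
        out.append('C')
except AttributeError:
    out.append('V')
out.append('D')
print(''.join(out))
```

Execution trace: 'H' (try body) → 'V' (outer except AttributeError) → 'D' (after the try/except). Output: HVD

Answer: HVD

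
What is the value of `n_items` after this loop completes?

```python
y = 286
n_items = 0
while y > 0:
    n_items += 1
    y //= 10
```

Count digits by repeated division by 10
`n_items` takes the values: 0 → 1 → 2 → 3

Answer: 3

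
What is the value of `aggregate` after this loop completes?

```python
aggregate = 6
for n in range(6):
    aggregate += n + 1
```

Start at 6, add 1 to 6 = 27
`aggregate` takes the values: 6 → 7 → 9 → 12 → 16 → 21 → 27

Answer: 27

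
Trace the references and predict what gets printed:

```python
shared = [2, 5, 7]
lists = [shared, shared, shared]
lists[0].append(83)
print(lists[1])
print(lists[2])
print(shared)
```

Key concept: list of same reference.
Step by step:
`shared = [2, 5, 7]` → shared = [2, 5, 7]
`lists = [shared, shared, shared]` → lists = [[2, 5, 7], [2, 5, 7], [2, 5, 7]]
`lists[0].append(83)` → shared = [2, 5, 7, 83]; lists = [[2, 5, 7, 83], [2, 5, 7, 83], [2, 5, 7, 83]]
`print(lists[1])` → prints [2, 5, 7, 83]
`print(lists[2])` → prints [2, 5, 7, 83]
`print(shared)` → prints [2, 5, 7, 83]

Answer:
[2, 5, 7, 83]
[2, 5, 7, 83]
[2, 5, 7, 83]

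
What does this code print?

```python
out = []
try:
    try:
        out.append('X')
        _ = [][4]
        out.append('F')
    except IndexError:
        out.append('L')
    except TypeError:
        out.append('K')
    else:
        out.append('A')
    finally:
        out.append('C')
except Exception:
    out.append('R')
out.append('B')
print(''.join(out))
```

Execution trace: 'X' (inner try body) → 'L' (inner except IndexError) → 'C' (inner finally) → 'B' (after the try/except). Output: XLCB

Answer: XLCB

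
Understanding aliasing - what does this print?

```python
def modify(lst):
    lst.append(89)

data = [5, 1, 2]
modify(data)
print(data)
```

Key concept: function modifies passed list.
Step by step:
`data = [5, 1, 2]` → data = [5, 1, 2]
`modify(data)` → data = [5, 1, 2, 89]
`print(data)` → prints [5, 1, 2, 89]

Answer: [5, 1, 2, 89]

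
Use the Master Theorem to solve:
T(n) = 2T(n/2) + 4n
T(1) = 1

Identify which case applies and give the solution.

a=2, b=2, f(n)=4n. log_2(2) = 1. Since c=1 = 1, Case 2 applies: T(n) = Θ(n^log_b(a) · log n) = O(n log n).

Answer: O(n log n) - Case 2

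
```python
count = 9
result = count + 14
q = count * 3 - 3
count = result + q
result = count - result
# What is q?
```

Trace:
`count = 9` → count = 9
`result = count + 14` → result = 23
`q = count * 3 - 3` → q = 24
`count = result + q` → count = 47
`result = count - result` → result = 24
So q = 24

Answer: 24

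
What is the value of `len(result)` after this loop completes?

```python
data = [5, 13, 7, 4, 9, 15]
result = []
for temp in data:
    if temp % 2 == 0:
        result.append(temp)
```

Count even numbers in [5, 13, 7, 4, 9, 15]
`result` takes the values: [] → [4]
So `len(result)` = 1

Answer: 1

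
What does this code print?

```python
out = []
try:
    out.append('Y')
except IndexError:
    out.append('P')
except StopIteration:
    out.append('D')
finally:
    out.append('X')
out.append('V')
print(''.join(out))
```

Execution trace: 'Y' (try body, no exception) → 'X' (finally) → 'V' (after the try/except). Output: YXV

Answer: YXV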